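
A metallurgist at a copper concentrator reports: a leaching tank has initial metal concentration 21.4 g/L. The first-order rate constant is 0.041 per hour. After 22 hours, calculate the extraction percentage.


59.4243%

Compute the exponent:
-k * t = -0.041 * 22 = -0.902
Remaining concentration:
C = 21.4 * exp(-0.902)
= 21.4 * 0.405757333
= 8.683206927 g/L
Extracted = 21.4 - 8.683206927 = 12.71679307 g/L
Extraction % = 12.71679307 / 21.4 * 100
= 59.4243%


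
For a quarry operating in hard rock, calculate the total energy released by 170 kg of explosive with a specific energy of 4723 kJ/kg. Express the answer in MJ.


Energy = mass * specific_energy / 1000
= 170 * 4723 / 1000
= 802910 / 1000
= 802.91 MJ

802.91 MJ


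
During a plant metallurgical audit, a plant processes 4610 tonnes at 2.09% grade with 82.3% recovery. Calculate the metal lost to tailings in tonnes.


Total metal in feed:
= 4610 * 2.09 / 100 = 96.349 tonnes
Metal recovered:
= 96.349 * 82.3 / 100 = 79.295227 tonnes
Metal lost to tailings:
= 96.349 - 79.295227
= 17.0538 tonnes

17.0538 tonnes


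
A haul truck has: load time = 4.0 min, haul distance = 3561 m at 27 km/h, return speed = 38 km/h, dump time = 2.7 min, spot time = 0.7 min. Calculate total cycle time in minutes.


20.936 min

Convert haul speed to m/min: 27 * 1000/60 = 450 m/min
Haul time = 3561 / 450 = 7.913333333 min
Convert return speed to m/min: 38 * 1000/60 = 633.3333333 m/min
Return time = 3561 / 633.3333333 = 5.622631579 min
Total cycle time:
= 4.0 + 7.913333333 + 2.7 + 5.622631579 + 0.7
= 20.936 min


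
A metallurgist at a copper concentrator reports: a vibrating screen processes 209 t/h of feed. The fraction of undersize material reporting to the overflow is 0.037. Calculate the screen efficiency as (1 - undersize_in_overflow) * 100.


96.3%

Screen efficiency = (1 - fraction of undersize in overflow) * 100
= (1 - 0.037) * 100
= 0.963 * 100
= 96.3%


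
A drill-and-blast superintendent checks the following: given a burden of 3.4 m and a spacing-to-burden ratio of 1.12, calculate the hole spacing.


3.808 m

Spacing = burden * ratio
= 3.4 * 1.12
= 3.808 m


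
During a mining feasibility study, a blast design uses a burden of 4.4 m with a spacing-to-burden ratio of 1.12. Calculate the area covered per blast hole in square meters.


First, find the spacing:
Spacing = burden * ratio = 4.4 * 1.12
= 4.928 m
Then, calculate the area:
Area = burden * spacing = 4.4 * 4.928
= 21.6832 m^2

21.6832 m^2


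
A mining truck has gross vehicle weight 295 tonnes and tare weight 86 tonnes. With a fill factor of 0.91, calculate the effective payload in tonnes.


190.19 tonnes

Maximum payload = gross - tare
= 295 - 86 = 209 tonnes
Effective payload = max payload * fill factor
= 209 * 0.91
= 190.19 tonnes


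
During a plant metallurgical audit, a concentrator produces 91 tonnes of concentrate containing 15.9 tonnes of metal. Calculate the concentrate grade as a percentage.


17.4725%

Grade = (metal in concentrate / concentrate mass) * 100
= (15.9 / 91) * 100
= 0.1747252747 * 100
= 17.4725%


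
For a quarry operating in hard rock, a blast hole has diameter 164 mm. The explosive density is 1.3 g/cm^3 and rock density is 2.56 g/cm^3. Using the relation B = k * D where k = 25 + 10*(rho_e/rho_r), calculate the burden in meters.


First, compute k:
rho_e / rho_r = 1.3 / 2.56 = 0.5078125
k = 25 + 10 * 0.5078125 = 30.078125
Then, compute burden:
B = k * D / 1000 = 30.078125 * 164 / 1000
= 4932.8125 / 1000
= 4.9328 m

4.9328 m


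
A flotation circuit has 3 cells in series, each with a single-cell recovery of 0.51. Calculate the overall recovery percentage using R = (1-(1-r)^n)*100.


Complement of single-cell recovery:
1 - r = 1 - 0.51 = 0.49
Raise to power n:
(1 - r)^3 = 0.49^3 = 0.117649
Overall recovery:
R = (1 - 0.117649) * 100
= 88.2351%

88.2351%


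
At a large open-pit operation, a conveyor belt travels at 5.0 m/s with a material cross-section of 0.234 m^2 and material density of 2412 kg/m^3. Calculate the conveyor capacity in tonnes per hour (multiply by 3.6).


10159.344 t/h

Volumetric flow = speed * area
= 5.0 * 0.234 = 1.17 m^3/s
Mass flow = volumetric * density
= 1.17 * 2412 = 2822.04 kg/s
Convert to t/h: multiply by 3.6
Capacity = 2822.04 * 3.6
= 10159.344 t/h


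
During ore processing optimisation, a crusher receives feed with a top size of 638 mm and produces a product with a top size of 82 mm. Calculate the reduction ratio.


7.7805

Reduction ratio = feed size / product size
= 638 / 82
= 7.7805


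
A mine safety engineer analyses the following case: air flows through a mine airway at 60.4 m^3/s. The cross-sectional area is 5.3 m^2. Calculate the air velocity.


Velocity = flow rate / cross-sectional area
= 60.4 / 5.3
= 11.3962 m/s

11.3962 m/s


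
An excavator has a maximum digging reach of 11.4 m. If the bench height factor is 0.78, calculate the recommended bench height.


8.892 m

Bench height = reach * factor
= 11.4 * 0.78
= 8.892 m


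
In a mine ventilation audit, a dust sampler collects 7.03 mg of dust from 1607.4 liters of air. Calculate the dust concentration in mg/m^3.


4.3735 mg/m^3

Convert liters to m^3: 1 m^3 = 1000 L
Concentration = mass / volume * 1000
= 7.03 / 1607.4 * 1000
= 0.004373522459 * 1000
= 4.3735 mg/m^3


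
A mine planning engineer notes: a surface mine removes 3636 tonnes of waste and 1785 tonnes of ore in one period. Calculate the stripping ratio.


2.037

Stripping ratio = waste tonnage / ore tonnage
= 3636 / 1785
= 2.037


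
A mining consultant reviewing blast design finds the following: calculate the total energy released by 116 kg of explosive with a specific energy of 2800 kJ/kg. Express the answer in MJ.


Energy = mass * specific_energy / 1000
= 116 * 2800 / 1000
= 324800 / 1000
= 324.8 MJ

324.8 MJ


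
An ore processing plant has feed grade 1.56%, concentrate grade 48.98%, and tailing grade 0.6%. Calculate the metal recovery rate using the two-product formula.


62.3017%

Using the two-product formula:
R = 100 * c * (f - t) / (f * (c - t))
Numerator = 100 * 48.98 * (1.56 - 0.6)
= 100 * 48.98 * 0.96
= 4702.08
Denominator = 1.56 * (48.98 - 0.6)
= 1.56 * 48.38
= 75.4728
R = 4702.08 / 75.4728
= 62.3017%


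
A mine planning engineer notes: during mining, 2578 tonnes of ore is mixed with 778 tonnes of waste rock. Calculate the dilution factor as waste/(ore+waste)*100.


23.1824%

Total material = ore + waste
= 2578 + 778 = 3356 tonnes
Dilution = waste / total * 100
= 778 / 3356 * 100
= 0.2318235995 * 100
= 23.1824%


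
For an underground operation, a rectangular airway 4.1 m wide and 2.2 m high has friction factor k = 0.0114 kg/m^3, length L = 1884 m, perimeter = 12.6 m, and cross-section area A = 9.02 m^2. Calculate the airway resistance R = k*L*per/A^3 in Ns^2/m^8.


Compute the numerator:
k * L * per = 0.0114 * 1884 * 12.6
= 270.61776
Compute the denominator:
A^3 = 9.02^3 = 733.870808
Resistance:
R = 270.61776 / 733.870808
= 0.3688 Ns^2/m^8

0.3688 Ns^2/m^8


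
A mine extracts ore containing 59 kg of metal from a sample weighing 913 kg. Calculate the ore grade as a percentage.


Ore grade = (metal mass / ore mass) * 100
= (59 / 913) * 100
= 0.06462212486 * 100
= 6.4622%

6.4622%


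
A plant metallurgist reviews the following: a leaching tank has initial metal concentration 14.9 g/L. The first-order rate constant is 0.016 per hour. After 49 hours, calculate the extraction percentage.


Compute the exponent:
-k * t = -0.016 * 49 = -0.784
Remaining concentration:
C = 14.9 * exp(-0.784)
= 14.9 * 0.4565760496
= 6.802983139 g/L
Extracted = 14.9 - 6.802983139 = 8.097016861 g/L
Extraction % = 8.097016861 / 14.9 * 100
= 54.3424%

54.3424%


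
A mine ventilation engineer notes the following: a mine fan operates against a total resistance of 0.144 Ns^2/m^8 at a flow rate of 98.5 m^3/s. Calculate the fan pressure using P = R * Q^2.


1397.124 Pa

Compute Q^2:
Q^2 = 98.5^2 = 9702.25
Compute pressure:
P = R * Q^2 = 0.144 * 9702.25
= 1397.124 Pa


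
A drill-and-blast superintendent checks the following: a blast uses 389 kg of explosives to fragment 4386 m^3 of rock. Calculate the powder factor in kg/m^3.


0.0887 kg/m^3

Powder factor = explosive mass / rock volume
= 389 / 4386
= 0.0887 kg/m^3


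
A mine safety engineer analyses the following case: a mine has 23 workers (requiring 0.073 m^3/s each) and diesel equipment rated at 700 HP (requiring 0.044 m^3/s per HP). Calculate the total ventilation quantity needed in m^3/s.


Airflow for workers:
Q_people = 23 * 0.073 = 1.679 m^3/s
Airflow for diesel equipment:
Q_diesel = 700 * 0.044 = 30.8 m^3/s
Total ventilation:
Q_total = 1.679 + 30.8
= 32.479 m^3/s

32.479 m^3/s


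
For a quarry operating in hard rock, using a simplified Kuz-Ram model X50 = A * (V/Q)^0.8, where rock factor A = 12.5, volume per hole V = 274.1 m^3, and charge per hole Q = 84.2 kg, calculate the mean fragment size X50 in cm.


Compute V/Q:
V/Q = 274.1 / 84.2 = 3.255344418
Raise to the power 0.8:
(V/Q)^0.8 = 3.255344418^0.8 = 2.570854839
Multiply by A:
X50 = 12.5 * 2.570854839
= 32.1357 cm

32.1357 cm


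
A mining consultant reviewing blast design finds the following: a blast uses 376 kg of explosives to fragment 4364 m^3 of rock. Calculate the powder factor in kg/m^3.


Powder factor = explosive mass / rock volume
= 376 / 4364
= 0.0862 kg/m^3

0.0862 kg/m^3


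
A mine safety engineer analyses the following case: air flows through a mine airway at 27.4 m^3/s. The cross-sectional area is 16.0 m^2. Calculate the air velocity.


Velocity = flow rate / cross-sectional area
= 27.4 / 16.0
= 1.7125 m/s

1.7125 m/s


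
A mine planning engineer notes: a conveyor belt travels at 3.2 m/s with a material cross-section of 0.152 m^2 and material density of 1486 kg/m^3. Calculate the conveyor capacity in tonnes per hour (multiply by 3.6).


Volumetric flow = speed * area
= 3.2 * 0.152 = 0.4864 m^3/s
Mass flow = volumetric * density
= 0.4864 * 1486 = 722.7904 kg/s
Convert to t/h: multiply by 3.6
Capacity = 722.7904 * 3.6
= 2602.0454 t/h

2602.0454 t/h


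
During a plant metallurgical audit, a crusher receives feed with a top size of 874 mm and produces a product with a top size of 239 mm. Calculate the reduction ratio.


3.6569

Reduction ratio = feed size / product size
= 874 / 239
= 3.6569


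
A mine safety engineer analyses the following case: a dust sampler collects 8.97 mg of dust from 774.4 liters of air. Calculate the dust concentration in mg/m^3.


11.5832 mg/m^3

Convert liters to m^3: 1 m^3 = 1000 L
Concentration = mass / volume * 1000
= 8.97 / 774.4 * 1000
= 0.01158316116 * 1000
= 11.5832 mg/m^3


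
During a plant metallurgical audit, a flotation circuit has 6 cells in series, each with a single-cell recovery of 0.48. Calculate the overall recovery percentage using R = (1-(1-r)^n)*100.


Complement of single-cell recovery:
1 - r = 1 - 0.48 = 0.52
Raise to power n:
(1 - r)^6 = 0.52^6 = 0.01977060966
Overall recovery:
R = (1 - 0.01977060966) * 100
= 98.0229%

98.0229%


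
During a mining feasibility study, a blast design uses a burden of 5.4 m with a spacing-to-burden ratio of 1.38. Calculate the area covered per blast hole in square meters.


40.2408 m^2

First, find the spacing:
Spacing = burden * ratio = 5.4 * 1.38
= 7.452 m
Then, calculate the area:
Area = burden * spacing = 5.4 * 7.452
= 40.2408 m^2


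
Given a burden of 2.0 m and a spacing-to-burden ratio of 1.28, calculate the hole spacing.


Spacing = burden * ratio
= 2.0 * 1.28
= 2.56 m

2.56 m


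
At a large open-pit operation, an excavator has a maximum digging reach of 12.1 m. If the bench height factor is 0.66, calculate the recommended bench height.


7.986 m

Bench height = reach * factor
= 12.1 * 0.66
= 7.986 m


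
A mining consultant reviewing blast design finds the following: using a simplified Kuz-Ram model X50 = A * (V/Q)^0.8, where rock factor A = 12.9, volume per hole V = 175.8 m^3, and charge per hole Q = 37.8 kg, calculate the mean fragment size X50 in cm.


44.1175 cm

Compute V/Q:
V/Q = 175.8 / 37.8 = 4.650793651
Raise to the power 0.8:
(V/Q)^0.8 = 4.650793651^0.8 = 3.419964962
Multiply by A:
X50 = 12.9 * 3.419964962
= 44.1175 cm


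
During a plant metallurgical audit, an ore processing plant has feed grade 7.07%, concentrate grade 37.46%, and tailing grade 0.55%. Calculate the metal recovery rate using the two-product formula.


93.5948%

Using the two-product formula:
R = 100 * c * (f - t) / (f * (c - t))
Numerator = 100 * 37.46 * (7.07 - 0.55)
= 100 * 37.46 * 6.52
= 24423.92
Denominator = 7.07 * (37.46 - 0.55)
= 7.07 * 36.91
= 260.9537
R = 24423.92 / 260.9537
= 93.5948%


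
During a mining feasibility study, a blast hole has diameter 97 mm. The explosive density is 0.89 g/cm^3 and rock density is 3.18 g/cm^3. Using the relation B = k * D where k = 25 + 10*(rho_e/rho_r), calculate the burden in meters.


2.6965 m

First, compute k:
rho_e / rho_r = 0.89 / 3.18 = 0.2798742138
k = 25 + 10 * 0.2798742138 = 27.79874214
Then, compute burden:
B = k * D / 1000 = 27.79874214 * 97 / 1000
= 2696.477987 / 1000
= 2.6965 m


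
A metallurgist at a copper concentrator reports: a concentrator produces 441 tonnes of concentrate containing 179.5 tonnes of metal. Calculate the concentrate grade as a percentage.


40.7029%

Grade = (metal in concentrate / concentrate mass) * 100
= (179.5 / 441) * 100
= 0.4070294785 * 100
= 40.7029%


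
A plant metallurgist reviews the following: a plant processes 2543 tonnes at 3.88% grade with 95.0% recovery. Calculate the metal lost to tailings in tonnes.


Total metal in feed:
= 2543 * 3.88 / 100 = 98.6684 tonnes
Metal recovered:
= 98.6684 * 95.0 / 100 = 93.73498 tonnes
Metal lost to tailings:
= 98.6684 - 93.73498
= 4.9334 tonnes

4.9334 tonnes


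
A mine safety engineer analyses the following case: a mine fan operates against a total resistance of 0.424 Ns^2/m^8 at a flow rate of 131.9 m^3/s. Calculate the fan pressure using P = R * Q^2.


Compute Q^2:
Q^2 = 131.9^2 = 17397.61
Compute pressure:
P = R * Q^2 = 0.424 * 17397.61
= 7376.5866 Pa

7376.5866 Pa


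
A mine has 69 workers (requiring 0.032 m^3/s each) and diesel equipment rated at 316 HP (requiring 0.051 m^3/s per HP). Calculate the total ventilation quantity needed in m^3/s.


Airflow for workers:
Q_people = 69 * 0.032 = 2.208 m^3/s
Airflow for diesel equipment:
Q_diesel = 316 * 0.051 = 16.116 m^3/s
Total ventilation:
Q_total = 2.208 + 16.116
= 18.324 m^3/s

18.324 m^3/s


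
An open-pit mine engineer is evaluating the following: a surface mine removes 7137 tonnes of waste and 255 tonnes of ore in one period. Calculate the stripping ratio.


27.9882

Stripping ratio = waste tonnage / ore tonnage
= 7137 / 255
= 27.9882


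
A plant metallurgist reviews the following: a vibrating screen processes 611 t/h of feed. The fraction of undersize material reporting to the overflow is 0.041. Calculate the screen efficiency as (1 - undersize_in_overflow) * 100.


Screen efficiency = (1 - fraction of undersize in overflow) * 100
= (1 - 0.041) * 100
= 0.959 * 100
= 95.9%

95.9%


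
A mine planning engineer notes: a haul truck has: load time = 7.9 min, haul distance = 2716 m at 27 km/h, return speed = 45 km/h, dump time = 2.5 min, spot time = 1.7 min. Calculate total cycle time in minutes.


Convert haul speed to m/min: 27 * 1000/60 = 450 m/min
Haul time = 2716 / 450 = 6.035555556 min
Convert return speed to m/min: 45 * 1000/60 = 750 m/min
Return time = 2716 / 750 = 3.621333333 min
Total cycle time:
= 7.9 + 6.035555556 + 2.5 + 3.621333333 + 1.7
= 21.7569 min

21.7569 min


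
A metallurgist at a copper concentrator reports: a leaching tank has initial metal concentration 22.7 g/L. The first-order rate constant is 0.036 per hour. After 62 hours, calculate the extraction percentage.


Compute the exponent:
-k * t = -0.036 * 62 = -2.232
Remaining concentration:
C = 22.7 * exp(-2.232)
= 22.7 * 0.1073135882
= 2.436018452 g/L
Extracted = 22.7 - 2.436018452 = 20.26398155 g/L
Extraction % = 20.26398155 / 22.7 * 100
= 89.2686%

89.2686%


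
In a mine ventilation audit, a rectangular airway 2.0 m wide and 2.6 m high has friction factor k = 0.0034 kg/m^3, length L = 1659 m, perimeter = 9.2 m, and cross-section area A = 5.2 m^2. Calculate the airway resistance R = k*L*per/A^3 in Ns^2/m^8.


Compute the numerator:
k * L * per = 0.0034 * 1659 * 9.2
= 51.89352
Compute the denominator:
A^3 = 5.2^3 = 140.608
Resistance:
R = 51.89352 / 140.608
= 0.3691 Ns^2/m^8

0.3691 Ns^2/m^8


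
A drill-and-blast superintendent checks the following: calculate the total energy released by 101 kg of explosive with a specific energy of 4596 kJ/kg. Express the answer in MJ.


Energy = mass * specific_energy / 1000
= 101 * 4596 / 1000
= 464196 / 1000
= 464.196 MJ

464.196 MJ


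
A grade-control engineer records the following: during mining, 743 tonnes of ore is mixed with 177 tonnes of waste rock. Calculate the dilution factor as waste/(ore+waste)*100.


Total material = ore + waste
= 743 + 177 = 920 tonnes
Dilution = waste / total * 100
= 177 / 920 * 100
= 0.1923913043 * 100
= 19.2391%

19.2391%


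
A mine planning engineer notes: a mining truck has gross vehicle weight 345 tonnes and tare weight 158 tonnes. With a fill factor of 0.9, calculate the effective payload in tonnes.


Maximum payload = gross - tare
= 345 - 158 = 187 tonnes
Effective payload = max payload * fill factor
= 187 * 0.9
= 168.3 tonnes

168.3 tonnes


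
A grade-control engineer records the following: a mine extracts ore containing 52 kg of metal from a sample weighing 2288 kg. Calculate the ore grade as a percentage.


Ore grade = (metal mass / ore mass) * 100
= (52 / 2288) * 100
= 0.02272727273 * 100
= 2.2727%

2.2727%


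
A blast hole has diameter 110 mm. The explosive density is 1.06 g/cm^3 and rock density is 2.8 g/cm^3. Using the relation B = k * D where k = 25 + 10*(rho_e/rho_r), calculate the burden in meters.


3.1664 m

First, compute k:
rho_e / rho_r = 1.06 / 2.8 = 0.3785714286
k = 25 + 10 * 0.3785714286 = 28.78571429
Then, compute burden:
B = k * D / 1000 = 28.78571429 * 110 / 1000
= 3166.428571 / 1000
= 3.1664 m


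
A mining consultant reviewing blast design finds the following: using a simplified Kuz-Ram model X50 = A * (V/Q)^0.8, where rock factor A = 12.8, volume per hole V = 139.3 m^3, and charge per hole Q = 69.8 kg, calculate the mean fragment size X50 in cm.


22.2478 cm

Compute V/Q:
V/Q = 139.3 / 69.8 = 1.995702006
Raise to the power 0.8:
(V/Q)^0.8 = 1.995702006^0.8 = 1.738107186
Multiply by A:
X50 = 12.8 * 1.738107186
= 22.2478 cm


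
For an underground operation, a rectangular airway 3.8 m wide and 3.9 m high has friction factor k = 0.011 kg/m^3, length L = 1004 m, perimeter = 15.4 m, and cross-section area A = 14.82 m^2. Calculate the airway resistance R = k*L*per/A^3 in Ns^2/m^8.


Compute the numerator:
k * L * per = 0.011 * 1004 * 15.4
= 170.0776
Compute the denominator:
A^3 = 14.82^3 = 3254.952168
Resistance:
R = 170.0776 / 3254.952168
= 0.0523 Ns^2/m^8

0.0523 Ns^2/m^8


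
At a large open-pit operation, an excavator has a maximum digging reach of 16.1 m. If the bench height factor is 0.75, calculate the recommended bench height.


Bench height = reach * factor
= 16.1 * 0.75
= 12.075 m

12.075 m


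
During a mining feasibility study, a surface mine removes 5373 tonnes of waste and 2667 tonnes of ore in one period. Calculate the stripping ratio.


2.0146

Stripping ratio = waste tonnage / ore tonnage
= 5373 / 2667
= 2.0146


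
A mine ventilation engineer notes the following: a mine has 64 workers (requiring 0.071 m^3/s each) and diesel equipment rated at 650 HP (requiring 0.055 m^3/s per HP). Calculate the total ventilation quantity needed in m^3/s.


Airflow for workers:
Q_people = 64 * 0.071 = 4.544 m^3/s
Airflow for diesel equipment:
Q_diesel = 650 * 0.055 = 35.75 m^3/s
Total ventilation:
Q_total = 4.544 + 35.75
= 40.294 m^3/s

40.294 m^3/s


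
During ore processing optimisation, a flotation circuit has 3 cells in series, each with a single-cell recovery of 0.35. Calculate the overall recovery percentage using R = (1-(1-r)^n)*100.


72.5375%

Complement of single-cell recovery:
1 - r = 1 - 0.35 = 0.65
Raise to power n:
(1 - r)^3 = 0.65^3 = 0.274625
Overall recovery:
R = (1 - 0.274625) * 100
= 72.5375%


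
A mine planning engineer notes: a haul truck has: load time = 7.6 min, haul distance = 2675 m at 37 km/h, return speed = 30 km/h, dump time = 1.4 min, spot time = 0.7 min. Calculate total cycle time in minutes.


Convert haul speed to m/min: 37 * 1000/60 = 616.6666667 m/min
Haul time = 2675 / 616.6666667 = 4.337837838 min
Convert return speed to m/min: 30 * 1000/60 = 500 m/min
Return time = 2675 / 500 = 5.35 min
Total cycle time:
= 7.6 + 4.337837838 + 1.4 + 5.35 + 0.7
= 19.3878 min

19.3878 min


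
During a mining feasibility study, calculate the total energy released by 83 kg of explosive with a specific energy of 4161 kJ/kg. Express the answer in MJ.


345.363 MJ

Energy = mass * specific_energy / 1000
= 83 * 4161 / 1000
= 345363 / 1000
= 345.363 MJ


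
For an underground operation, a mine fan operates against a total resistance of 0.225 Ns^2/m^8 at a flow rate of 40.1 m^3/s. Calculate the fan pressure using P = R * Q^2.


Compute Q^2:
Q^2 = 40.1^2 = 1608.01
Compute pressure:
P = R * Q^2 = 0.225 * 1608.01
= 361.8023 Pa

361.8023 Pa


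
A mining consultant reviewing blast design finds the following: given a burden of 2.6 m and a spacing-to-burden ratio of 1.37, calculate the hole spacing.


Spacing = burden * ratio
= 2.6 * 1.37
= 3.562 m

3.562 m


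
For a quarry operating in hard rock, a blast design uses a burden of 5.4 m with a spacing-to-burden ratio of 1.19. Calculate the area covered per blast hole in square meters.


34.7004 m^2

First, find the spacing:
Spacing = burden * ratio = 5.4 * 1.19
= 6.426 m
Then, calculate the area:
Area = burden * spacing = 5.4 * 6.426
= 34.7004 m^2


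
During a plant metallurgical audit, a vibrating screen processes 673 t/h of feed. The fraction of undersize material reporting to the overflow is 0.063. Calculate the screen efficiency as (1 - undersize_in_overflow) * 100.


93.7%

Screen efficiency = (1 - fraction of undersize in overflow) * 100
= (1 - 0.063) * 100
= 0.937 * 100
= 93.7%


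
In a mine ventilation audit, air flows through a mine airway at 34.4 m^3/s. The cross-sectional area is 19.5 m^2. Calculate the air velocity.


1.7641 m/s

Velocity = flow rate / cross-sectional area
= 34.4 / 19.5
= 1.7641 m/s


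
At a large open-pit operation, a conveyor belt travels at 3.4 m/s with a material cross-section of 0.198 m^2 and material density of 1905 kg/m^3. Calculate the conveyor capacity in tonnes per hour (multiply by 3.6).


4616.8056 t/h

Volumetric flow = speed * area
= 3.4 * 0.198 = 0.6732 m^3/s
Mass flow = volumetric * density
= 0.6732 * 1905 = 1282.446 kg/s
Convert to t/h: multiply by 3.6
Capacity = 1282.446 * 3.6
= 4616.8056 t/h


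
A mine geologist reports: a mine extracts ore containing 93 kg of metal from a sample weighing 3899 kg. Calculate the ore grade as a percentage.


2.3852%

Ore grade = (metal mass / ore mass) * 100
= (93 / 3899) * 100
= 0.02385226981 * 100
= 2.3852%


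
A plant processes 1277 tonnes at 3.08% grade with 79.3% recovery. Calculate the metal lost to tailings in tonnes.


Total metal in feed:
= 1277 * 3.08 / 100 = 39.3316 tonnes
Metal recovered:
= 39.3316 * 79.3 / 100 = 31.1899588 tonnes
Metal lost to tailings:
= 39.3316 - 31.1899588
= 8.1416 tonnes

8.1416 tonnes


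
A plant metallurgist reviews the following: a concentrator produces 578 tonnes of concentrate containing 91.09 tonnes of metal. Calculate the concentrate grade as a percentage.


15.7595%

Grade = (metal in concentrate / concentrate mass) * 100
= (91.09 / 578) * 100
= 0.1575951557 * 100
= 15.7595%


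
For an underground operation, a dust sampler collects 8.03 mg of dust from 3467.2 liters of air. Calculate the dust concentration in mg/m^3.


Convert liters to m^3: 1 m^3 = 1000 L
Concentration = mass / volume * 1000
= 8.03 / 3467.2 * 1000
= 0.002315989848 * 1000
= 2.316 mg/m^3

2.316 mg/m^3


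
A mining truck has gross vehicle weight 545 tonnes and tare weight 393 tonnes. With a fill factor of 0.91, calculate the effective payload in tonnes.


138.32 tonnes

Maximum payload = gross - tare
= 545 - 393 = 152 tonnes
Effective payload = max payload * fill factor
= 152 * 0.91
= 138.32 tonnes


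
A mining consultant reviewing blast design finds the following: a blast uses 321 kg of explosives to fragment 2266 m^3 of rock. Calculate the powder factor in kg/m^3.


0.1417 kg/m^3

Powder factor = explosive mass / rock volume
= 321 / 2266
= 0.1417 kg/m^3


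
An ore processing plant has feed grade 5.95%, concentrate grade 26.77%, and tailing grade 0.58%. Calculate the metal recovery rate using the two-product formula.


92.2508%

Using the two-product formula:
R = 100 * c * (f - t) / (f * (c - t))
Numerator = 100 * 26.77 * (5.95 - 0.58)
= 100 * 26.77 * 5.37
= 14375.49
Denominator = 5.95 * (26.77 - 0.58)
= 5.95 * 26.19
= 155.8305
R = 14375.49 / 155.8305
= 92.2508%


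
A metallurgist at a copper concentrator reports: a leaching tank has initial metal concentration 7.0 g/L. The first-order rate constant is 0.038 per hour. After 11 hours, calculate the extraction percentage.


Compute the exponent:
-k * t = -0.038 * 11 = -0.418
Remaining concentration:
C = 7.0 * exp(-0.418)
= 7.0 * 0.6583622284
= 4.608535599 g/L
Extracted = 7.0 - 4.608535599 = 2.391464401 g/L
Extraction % = 2.391464401 / 7.0 * 100
= 34.1638%

34.1638%


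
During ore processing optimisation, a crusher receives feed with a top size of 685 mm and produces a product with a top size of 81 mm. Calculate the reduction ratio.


8.4568

Reduction ratio = feed size / product size
= 685 / 81
= 8.4568


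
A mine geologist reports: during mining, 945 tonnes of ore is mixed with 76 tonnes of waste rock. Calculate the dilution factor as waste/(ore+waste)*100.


Total material = ore + waste
= 945 + 76 = 1021 tonnes
Dilution = waste / total * 100
= 76 / 1021 * 100
= 0.07443682664 * 100
= 7.4437%

7.4437%


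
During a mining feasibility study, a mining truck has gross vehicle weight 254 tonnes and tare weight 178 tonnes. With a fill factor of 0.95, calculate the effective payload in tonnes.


Maximum payload = gross - tare
= 254 - 178 = 76 tonnes
Effective payload = max payload * fill factor
= 76 * 0.95
= 72.2 tonnes

72.2 tonnes


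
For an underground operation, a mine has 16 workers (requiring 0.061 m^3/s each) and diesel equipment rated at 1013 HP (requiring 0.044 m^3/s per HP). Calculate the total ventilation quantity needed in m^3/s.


45.548 m^3/s

Airflow for workers:
Q_people = 16 * 0.061 = 0.976 m^3/s
Airflow for diesel equipment:
Q_diesel = 1013 * 0.044 = 44.572 m^3/s
Total ventilation:
Q_total = 0.976 + 44.572
= 45.548 m^3/s


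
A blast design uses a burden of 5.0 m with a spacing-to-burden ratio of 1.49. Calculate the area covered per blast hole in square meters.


First, find the spacing:
Spacing = burden * ratio = 5.0 * 1.49
= 7.45 m
Then, calculate the area:
Area = burden * spacing = 5.0 * 7.45
= 37.25 m^2

37.25 m^2


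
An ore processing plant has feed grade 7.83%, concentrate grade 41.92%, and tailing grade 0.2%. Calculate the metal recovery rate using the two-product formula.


Using the two-product formula:
R = 100 * c * (f - t) / (f * (c - t))
Numerator = 100 * 41.92 * (7.83 - 0.2)
= 100 * 41.92 * 7.63
= 31984.96
Denominator = 7.83 * (41.92 - 0.2)
= 7.83 * 41.72
= 326.6676
R = 31984.96 / 326.6676
= 97.9129%

97.9129%


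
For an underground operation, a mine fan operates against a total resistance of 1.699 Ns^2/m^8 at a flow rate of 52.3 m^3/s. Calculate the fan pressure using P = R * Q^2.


4647.2577 Pa

Compute Q^2:
Q^2 = 52.3^2 = 2735.29
Compute pressure:
P = R * Q^2 = 1.699 * 2735.29
= 4647.2577 Pa


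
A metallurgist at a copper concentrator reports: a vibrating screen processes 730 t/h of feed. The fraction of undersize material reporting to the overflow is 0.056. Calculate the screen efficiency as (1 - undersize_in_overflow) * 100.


94.4%

Screen efficiency = (1 - fraction of undersize in overflow) * 100
= (1 - 0.056) * 100
= 0.944 * 100
= 94.4%


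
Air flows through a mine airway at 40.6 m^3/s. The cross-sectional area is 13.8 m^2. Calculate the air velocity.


2.942 m/s

Velocity = flow rate / cross-sectional area
= 40.6 / 13.8
= 2.942 m/s


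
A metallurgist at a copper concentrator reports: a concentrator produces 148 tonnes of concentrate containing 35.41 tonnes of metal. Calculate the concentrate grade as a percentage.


23.9257%

Grade = (metal in concentrate / concentrate mass) * 100
= (35.41 / 148) * 100
= 0.2392567568 * 100
= 23.9257%


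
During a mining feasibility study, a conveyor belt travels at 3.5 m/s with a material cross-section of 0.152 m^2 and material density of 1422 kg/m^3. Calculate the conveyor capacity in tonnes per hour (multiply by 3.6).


Volumetric flow = speed * area
= 3.5 * 0.152 = 0.532 m^3/s
Mass flow = volumetric * density
= 0.532 * 1422 = 756.504 kg/s
Convert to t/h: multiply by 3.6
Capacity = 756.504 * 3.6
= 2723.4144 t/h

2723.4144 t/h


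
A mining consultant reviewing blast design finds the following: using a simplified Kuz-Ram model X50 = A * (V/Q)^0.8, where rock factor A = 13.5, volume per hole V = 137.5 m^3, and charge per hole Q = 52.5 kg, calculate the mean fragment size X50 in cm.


Compute V/Q:
V/Q = 137.5 / 52.5 = 2.619047619
Raise to the power 0.8:
(V/Q)^0.8 = 2.619047619^0.8 = 2.160303234
Multiply by A:
X50 = 13.5 * 2.160303234
= 29.1641 cm

29.1641 cm


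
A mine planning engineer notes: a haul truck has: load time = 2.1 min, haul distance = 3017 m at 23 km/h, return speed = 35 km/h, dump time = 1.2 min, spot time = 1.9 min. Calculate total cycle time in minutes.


Convert haul speed to m/min: 23 * 1000/60 = 383.3333333 m/min
Haul time = 3017 / 383.3333333 = 7.870434783 min
Convert return speed to m/min: 35 * 1000/60 = 583.3333333 m/min
Return time = 3017 / 583.3333333 = 5.172 min
Total cycle time:
= 2.1 + 7.870434783 + 1.2 + 5.172 + 1.9
= 18.2424 min

18.2424 min


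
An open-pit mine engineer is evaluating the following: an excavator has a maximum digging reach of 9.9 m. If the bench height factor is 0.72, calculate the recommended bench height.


7.128 m

Bench height = reach * factor
= 9.9 * 0.72
= 7.128 m


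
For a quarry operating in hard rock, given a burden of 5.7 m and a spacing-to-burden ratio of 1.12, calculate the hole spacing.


Spacing = burden * ratio
= 5.7 * 1.12
= 6.384 m

6.384 m


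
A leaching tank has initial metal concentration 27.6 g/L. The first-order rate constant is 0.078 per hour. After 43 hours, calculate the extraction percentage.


96.5056%

Compute the exponent:
-k * t = -0.078 * 43 = -3.354
Remaining concentration:
C = 27.6 * exp(-3.354)
= 27.6 * 0.03494429699
= 0.9644625968 g/L
Extracted = 27.6 - 0.9644625968 = 26.6355374 g/L
Extraction % = 26.6355374 / 27.6 * 100
= 96.5056%


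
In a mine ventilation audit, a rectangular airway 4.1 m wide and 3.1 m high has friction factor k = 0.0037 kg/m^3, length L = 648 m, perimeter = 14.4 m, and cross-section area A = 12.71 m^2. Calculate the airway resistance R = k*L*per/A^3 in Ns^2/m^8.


0.0168 Ns^2/m^8

Compute the numerator:
k * L * per = 0.0037 * 648 * 14.4
= 34.52544
Compute the denominator:
A^3 = 12.71^3 = 2053.225511
Resistance:
R = 34.52544 / 2053.225511
= 0.0168 Ns^2/m^8


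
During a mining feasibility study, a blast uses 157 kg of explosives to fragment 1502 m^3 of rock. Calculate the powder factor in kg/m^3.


0.1045 kg/m^3

Powder factor = explosive mass / rock volume
= 157 / 1502
= 0.1045 kg/m^3


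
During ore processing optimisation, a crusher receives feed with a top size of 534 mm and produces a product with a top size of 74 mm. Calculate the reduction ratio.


Reduction ratio = feed size / product size
= 534 / 74
= 7.2162

7.2162


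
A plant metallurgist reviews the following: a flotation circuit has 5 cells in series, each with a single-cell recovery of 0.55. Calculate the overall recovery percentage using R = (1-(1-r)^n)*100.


98.1547%

Complement of single-cell recovery:
1 - r = 1 - 0.55 = 0.45
Raise to power n:
(1 - r)^5 = 0.45^5 = 0.0184528125
Overall recovery:
R = (1 - 0.0184528125) * 100
= 98.1547%


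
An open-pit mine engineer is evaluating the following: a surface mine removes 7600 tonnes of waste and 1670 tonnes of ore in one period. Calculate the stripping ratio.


4.5509

Stripping ratio = waste tonnage / ore tonnage
= 7600 / 1670
= 4.5509


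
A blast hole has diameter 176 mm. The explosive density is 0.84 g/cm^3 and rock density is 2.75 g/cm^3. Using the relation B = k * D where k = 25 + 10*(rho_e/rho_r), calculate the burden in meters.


First, compute k:
rho_e / rho_r = 0.84 / 2.75 = 0.3054545455
k = 25 + 10 * 0.3054545455 = 28.05454545
Then, compute burden:
B = k * D / 1000 = 28.05454545 * 176 / 1000
= 4937.6 / 1000
= 4.9376 m

4.9376 m


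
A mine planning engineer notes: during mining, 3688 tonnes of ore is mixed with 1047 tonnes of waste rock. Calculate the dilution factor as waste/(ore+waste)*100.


Total material = ore + waste
= 3688 + 1047 = 4735 tonnes
Dilution = waste / total * 100
= 1047 / 4735 * 100
= 0.2211193242 * 100
= 22.1119%

22.1119%


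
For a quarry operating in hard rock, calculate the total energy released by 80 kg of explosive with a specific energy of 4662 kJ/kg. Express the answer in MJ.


Energy = mass * specific_energy / 1000
= 80 * 4662 / 1000
= 372960 / 1000
= 372.96 MJ

372.96 MJ


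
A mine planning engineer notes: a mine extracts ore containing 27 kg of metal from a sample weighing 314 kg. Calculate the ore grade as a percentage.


8.5987%

Ore grade = (metal mass / ore mass) * 100
= (27 / 314) * 100
= 0.08598726115 * 100
= 8.5987%


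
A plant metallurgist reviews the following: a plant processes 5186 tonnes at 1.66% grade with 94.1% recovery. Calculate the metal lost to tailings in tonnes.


5.0792 tonnes

Total metal in feed:
= 5186 * 1.66 / 100 = 86.0876 tonnes
Metal recovered:
= 86.0876 * 94.1 / 100 = 81.0084316 tonnes
Metal lost to tailings:
= 86.0876 - 81.0084316
= 5.0792 tonnes


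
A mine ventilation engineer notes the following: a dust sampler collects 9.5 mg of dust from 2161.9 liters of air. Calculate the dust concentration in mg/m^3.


4.3943 mg/m^3

Convert liters to m^3: 1 m^3 = 1000 L
Concentration = mass / volume * 1000
= 9.5 / 2161.9 * 1000
= 0.004394282807 * 1000
= 4.3943 mg/m^3


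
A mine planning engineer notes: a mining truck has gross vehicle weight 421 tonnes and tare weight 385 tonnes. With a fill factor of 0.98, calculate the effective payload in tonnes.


Maximum payload = gross - tare
= 421 - 385 = 36 tonnes
Effective payload = max payload * fill factor
= 36 * 0.98
= 35.28 tonnes

35.28 tonnes


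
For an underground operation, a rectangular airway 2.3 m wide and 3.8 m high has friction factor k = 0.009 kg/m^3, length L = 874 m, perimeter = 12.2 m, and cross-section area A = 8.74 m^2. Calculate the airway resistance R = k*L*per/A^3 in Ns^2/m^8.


Compute the numerator:
k * L * per = 0.009 * 874 * 12.2
= 95.9652
Compute the denominator:
A^3 = 8.74^3 = 667.627624
Resistance:
R = 95.9652 / 667.627624
= 0.1437 Ns^2/m^8

0.1437 Ns^2/m^8


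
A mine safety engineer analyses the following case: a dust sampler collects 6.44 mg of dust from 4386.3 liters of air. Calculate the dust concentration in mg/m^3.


Convert liters to m^3: 1 m^3 = 1000 L
Concentration = mass / volume * 1000
= 6.44 / 4386.3 * 1000
= 0.001468207829 * 1000
= 1.4682 mg/m^3

1.4682 mg/m^3


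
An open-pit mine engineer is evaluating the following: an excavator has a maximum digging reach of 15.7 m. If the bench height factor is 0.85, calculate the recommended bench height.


Bench height = reach * factor
= 15.7 * 0.85
= 13.345 m

13.345 m


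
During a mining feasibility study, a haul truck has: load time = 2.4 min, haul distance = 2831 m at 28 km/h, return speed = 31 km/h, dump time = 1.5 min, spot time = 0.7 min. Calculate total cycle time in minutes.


Convert haul speed to m/min: 28 * 1000/60 = 466.6666667 m/min
Haul time = 2831 / 466.6666667 = 6.066428571 min
Convert return speed to m/min: 31 * 1000/60 = 516.6666667 m/min
Return time = 2831 / 516.6666667 = 5.479354839 min
Total cycle time:
= 2.4 + 6.066428571 + 1.5 + 5.479354839 + 0.7
= 16.1458 min

16.1458 min


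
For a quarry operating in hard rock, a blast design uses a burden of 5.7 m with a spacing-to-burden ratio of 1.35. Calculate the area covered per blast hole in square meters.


43.8615 m^2

First, find the spacing:
Spacing = burden * ratio = 5.7 * 1.35
= 7.695 m
Then, calculate the area:
Area = burden * spacing = 5.7 * 7.695
= 43.8615 m^2


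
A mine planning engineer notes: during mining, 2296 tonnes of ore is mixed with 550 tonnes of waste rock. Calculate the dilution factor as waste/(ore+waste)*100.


19.3254%

Total material = ore + waste
= 2296 + 550 = 2846 tonnes
Dilution = waste / total * 100
= 550 / 2846 * 100
= 0.1932536894 * 100
= 19.3254%


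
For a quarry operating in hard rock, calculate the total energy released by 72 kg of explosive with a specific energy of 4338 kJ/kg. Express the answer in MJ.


312.336 MJ

Energy = mass * specific_energy / 1000
= 72 * 4338 / 1000
= 312336 / 1000
= 312.336 MJ


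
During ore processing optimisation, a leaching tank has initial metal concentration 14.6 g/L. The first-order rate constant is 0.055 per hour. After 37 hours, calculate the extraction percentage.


86.932%

Compute the exponent:
-k * t = -0.055 * 37 = -2.035
Remaining concentration:
C = 14.6 * exp(-2.035)
= 14.6 * 0.1306804825
= 1.907935045 g/L
Extracted = 14.6 - 1.907935045 = 12.69206496 g/L
Extraction % = 12.69206496 / 14.6 * 100
= 86.932%


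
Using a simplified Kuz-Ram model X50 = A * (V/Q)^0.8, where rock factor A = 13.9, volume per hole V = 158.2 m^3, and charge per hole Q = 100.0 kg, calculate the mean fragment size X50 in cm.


Compute V/Q:
V/Q = 158.2 / 100.0 = 1.582
Raise to the power 0.8:
(V/Q)^0.8 = 1.582^0.8 = 1.443328487
Multiply by A:
X50 = 13.9 * 1.443328487
= 20.0623 cm

20.0623 cm


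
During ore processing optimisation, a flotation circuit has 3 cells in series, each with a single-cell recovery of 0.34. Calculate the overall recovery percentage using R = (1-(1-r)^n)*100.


Complement of single-cell recovery:
1 - r = 1 - 0.34 = 0.66
Raise to power n:
(1 - r)^3 = 0.66^3 = 0.287496
Overall recovery:
R = (1 - 0.287496) * 100
= 71.2504%

71.2504%


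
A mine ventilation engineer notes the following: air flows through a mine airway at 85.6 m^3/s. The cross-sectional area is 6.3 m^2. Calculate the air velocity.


13.5873 m/s

Velocity = flow rate / cross-sectional area
= 85.6 / 6.3
= 13.5873 m/s


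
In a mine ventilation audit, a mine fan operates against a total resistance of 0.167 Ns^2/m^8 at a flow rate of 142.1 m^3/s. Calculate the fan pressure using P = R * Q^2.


3372.1325 Pa

Compute Q^2:
Q^2 = 142.1^2 = 20192.41
Compute pressure:
P = R * Q^2 = 0.167 * 20192.41
= 3372.1325 Pa


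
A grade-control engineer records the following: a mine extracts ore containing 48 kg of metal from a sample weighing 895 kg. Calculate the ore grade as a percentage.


Ore grade = (metal mass / ore mass) * 100
= (48 / 895) * 100
= 0.05363128492 * 100
= 5.3631%

5.3631%


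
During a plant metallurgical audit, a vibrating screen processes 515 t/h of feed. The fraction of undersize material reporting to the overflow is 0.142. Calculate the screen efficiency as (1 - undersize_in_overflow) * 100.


Screen efficiency = (1 - fraction of undersize in overflow) * 100
= (1 - 0.142) * 100
= 0.858 * 100
= 85.8%

85.8%
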